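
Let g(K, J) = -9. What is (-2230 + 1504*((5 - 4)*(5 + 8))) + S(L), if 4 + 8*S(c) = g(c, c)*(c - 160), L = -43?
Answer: 140399/8 ≈ 17550.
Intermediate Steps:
S(c) = 359/2 - 9*c/8 (S(c) = -1/2 + (-9*(c - 160))/8 = -1/2 + (-9*(-160 + c))/8 = -1/2 + (1440 - 9*c)/8 = -1/2 + (180 - 9*c/8) = 359/2 - 9*c/8)
(-2230 + 1504*((5 - 4)*(5 + 8))) + S(L) = (-2230 + 1504*((5 - 4)*(5 + 8))) + (359/2 - 9/8*(-43)) = (-2230 + 1504*(1*13)) + (359/2 + 387/8) = (-2230 + 1504*13) + 1823/8 = (-2230 + 19552) + 1823/8 = 17322 + 1823/8 = 140399/8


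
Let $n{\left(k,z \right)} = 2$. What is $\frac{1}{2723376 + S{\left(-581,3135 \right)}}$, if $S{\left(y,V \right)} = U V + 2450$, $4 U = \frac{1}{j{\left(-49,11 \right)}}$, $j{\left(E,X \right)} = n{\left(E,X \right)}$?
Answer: $\frac{8}{21809743} \approx 3.6681 \cdot 10^{-7}$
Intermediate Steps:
$j{\left(E,X \right)} = 2$
$U = \frac{1}{8}$ ($U = \frac{1}{4 \cdot 2} = \frac{1}{4} \cdot \frac{1}{2} = \frac{1}{8} \approx 0.125$)
$S{\left(y,V \right)} = 2450 + \frac{V}{8}$ ($S{\left(y,V \right)} = \frac{V}{8} + 2450 = 2450 + \frac{V}{8}$)
$\frac{1}{2723376 + S{\left(-581,3135 \right)}} = \frac{1}{2723376 + \left(2450 + \frac{1}{8} \cdot 3135\right)} = \frac{1}{2723376 + \left(2450 + \frac{3135}{8}\right)} = \frac{1}{2723376 + \frac{22735}{8}} = \frac{1}{\frac{21809743}{8}} = \frac{8}{21809743}$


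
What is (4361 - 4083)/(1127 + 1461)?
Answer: 139/1294 ≈ 0.10742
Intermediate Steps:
(4361 - 4083)/(1127 + 1461) = 278/2588 = 278*(1/2588) = 139/1294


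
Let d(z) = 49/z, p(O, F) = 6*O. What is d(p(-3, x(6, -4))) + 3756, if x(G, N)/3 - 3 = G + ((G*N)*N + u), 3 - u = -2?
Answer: 67559/18 ≈ 3753.3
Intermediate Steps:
u = 5 (u = 3 - 1*(-2) = 3 + 2 = 5)
x(G, N) = 24 + 3*G + 3*G*N² (x(G, N) = 9 + 3*(G + ((G*N)*N + 5)) = 9 + 3*(G + (G*N² + 5)) = 9 + 3*(G + (5 + G*N²)) = 9 + 3*(5 + G + G*N²) = 9 + (15 + 3*G + 3*G*N²) = 24 + 3*G + 3*G*N²)
d(p(-3, x(6, -4))) + 3756 = 49/((6*(-3))) + 3756 = 49/(-18) + 3756 = 49*(-1/18) + 3756 = -49/18 + 3756 = 67559/18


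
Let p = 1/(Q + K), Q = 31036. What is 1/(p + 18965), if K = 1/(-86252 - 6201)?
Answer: 2869371307/54417626929708 ≈ 5.2729e-5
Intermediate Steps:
K = -1/92453 (K = 1/(-92453) = -1/92453 ≈ -1.0816e-5)
p = 92453/2869371307 (p = 1/(31036 - 1/92453) = 1/(2869371307/92453) = 92453/2869371307 ≈ 3.2221e-5)
1/(p + 18965) = 1/(92453/2869371307 + 18965) = 1/(54417626929708/2869371307) = 2869371307/54417626929708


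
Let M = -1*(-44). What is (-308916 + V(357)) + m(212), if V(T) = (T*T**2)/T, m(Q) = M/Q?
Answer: -9617740/53 ≈ -1.8147e+5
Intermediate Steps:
M = 44
m(Q) = 44/Q
V(T) = T**2 (V(T) = T**3/T = T**2)
(-308916 + V(357)) + m(212) = (-308916 + 357**2) + 44/212 = (-308916 + 127449) + 44*(1/212) = -181467 + 11/53 = -9617740/53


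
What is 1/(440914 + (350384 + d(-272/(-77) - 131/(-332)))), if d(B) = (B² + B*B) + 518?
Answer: 326759048/258743120704049 ≈ 1.2629e-6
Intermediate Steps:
d(B) = 518 + 2*B² (d(B) = (B² + B²) + 518 = 2*B² + 518 = 518 + 2*B²)
1/(440914 + (350384 + d(-272/(-77) - 131/(-332)))) = 1/(440914 + (350384 + (518 + 2*(-272/(-77) - 131/(-332))²))) = 1/(440914 + (350384 + (518 + 2*(-272*(-1/77) - 131*(-1/332))²))) = 1/(440914 + (350384 + (518 + 2*(272/77 + 131/332)²))) = 1/(440914 + (350384 + (518 + 2*(100391/25564)²))) = 1/(440914 + (350384 + (518 + 2*(10078352881/653518096)))) = 1/(440914 + (350384 + (518 + 10078352881/326759048))) = 1/(440914 + (350384 + 179339539745/326759048)) = 1/(440914 + 114670481814177/326759048) = 1/(258743120704049/326759048) = 326759048/258743120704049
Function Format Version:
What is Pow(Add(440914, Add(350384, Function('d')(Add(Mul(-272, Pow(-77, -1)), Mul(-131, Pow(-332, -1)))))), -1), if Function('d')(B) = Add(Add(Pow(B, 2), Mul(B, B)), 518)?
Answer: Rational(326759048, 258743120704049) ≈ 1.2629e-6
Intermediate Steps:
Function('d')(B) = Add(518, Mul(2, Pow(B, 2))) (Function('d')(B) = Add(Add(Pow(B, 2), Pow(B, 2)), 518) = Add(Mul(2, Pow(B, 2)), 518) = Add(518, Mul(2, Pow(B, 2))))
Pow(Add(440914, Add(350384, Function('d')(Add(Mul(-272, Pow(-77, -1)), Mul(-131, Pow(-332, -1)))))), -1) = Pow(Add(440914, Add(350384, Add(518, Mul(2, Pow(Add(Mul(-272, Pow(-77, -1)), Mul(-131, Pow(-332, -1))), 2))))), -1) = Pow(Add(440914, Add(350384, Add(518, Mul(2, Pow(Add(Mul(-272, Rational(-1, 77)), Mul(-131, Rational(-1, 332))), 2))))), -1) = Pow(Add(440914, Add(350384, Add(518, Mul(2, Pow(Add(Rational(272, 77), Rational(131, 332)), 2))))), -1) = Pow(Add(440914, Add(350384, Add(518, Mul(2, Pow(Rational(100391, 25564), 2))))), -1) = Pow(Add(440914, Add(350384, Add(518, Mul(2, Rational(10078352881, 653518096))))), -1) = Pow(Add(440914, Add(350384, Add(518, Rational(10078352881, 326759048)))), -1) = Pow(Add(440914, Add(350384, Rational(179339539745, 326759048))), -1) = Pow(Add(440914, Rational(114670481814177, 326759048)), -1) = Pow(Rational(258743120704049, 326759048), -1) = Rational(326759048, 258743120704049)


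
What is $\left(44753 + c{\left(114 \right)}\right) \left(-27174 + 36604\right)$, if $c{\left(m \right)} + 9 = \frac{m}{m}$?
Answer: $421945350$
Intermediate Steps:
$c{\left(m \right)} = -8$ ($c{\left(m \right)} = -9 + \frac{m}{m} = -9 + 1 = -8$)
$\left(44753 + c{\left(114 \right)}\right) \left(-27174 + 36604\right) = \left(44753 - 8\right) \left(-27174 + 36604\right) = 44745 \cdot 9430 = 421945350$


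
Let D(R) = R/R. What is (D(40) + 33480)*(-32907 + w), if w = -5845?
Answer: -1297455712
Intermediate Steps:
D(R) = 1
(D(40) + 33480)*(-32907 + w) = (1 + 33480)*(-32907 - 5845) = 33481*(-38752) = -1297455712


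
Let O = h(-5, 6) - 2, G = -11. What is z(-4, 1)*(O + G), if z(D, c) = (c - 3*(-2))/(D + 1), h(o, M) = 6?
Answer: 49/3 ≈ 16.333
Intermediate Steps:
z(D, c) = (6 + c)/(1 + D) (z(D, c) = (c + 6)/(1 + D) = (6 + c)/(1 + D))
O = 4 (O = 6 - 2 = 4)
z(-4, 1)*(O + G) = ((6 + 1)/(1 - 4))*(4 - 11) = (7/(-3))*(-7) = -⅓*7*(-7) = -7/3*(-7) = 49/3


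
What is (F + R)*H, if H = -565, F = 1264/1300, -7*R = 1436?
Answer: 52487144/455 ≈ 1.1536e+5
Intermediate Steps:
R = -1436/7 (R = -⅐*1436 = -1436/7 ≈ -205.14)
F = 316/325 (F = 1264*(1/1300) = 316/325 ≈ 0.97231)
(F + R)*H = (316/325 - 1436/7)*(-565) = -464488/2275*(-565) = 52487144/455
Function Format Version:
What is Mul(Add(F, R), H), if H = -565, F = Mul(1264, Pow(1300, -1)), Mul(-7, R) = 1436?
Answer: Rational(52487144, 455) ≈ 1.1536e+5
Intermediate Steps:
R = Rational(-1436, 7) (R = Mul(Rational(-1, 7), 1436) = Rational(-1436, 7) ≈ -205.14)
F = Rational(316, 325) (F = Mul(1264, Rational(1, 1300)) = Rational(316, 325) ≈ 0.97231)
Mul(Add(F, R), H) = Mul(Add(Rational(316, 325), Rational(-1436, 7)), -565) = Mul(Rational(-464488, 2275), -565) = Rational(52487144, 455)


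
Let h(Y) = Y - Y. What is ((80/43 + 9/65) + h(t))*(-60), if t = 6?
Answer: -67044/559 ≈ -119.94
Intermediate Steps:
h(Y) = 0
((80/43 + 9/65) + h(t))*(-60) = ((80/43 + 9/65) + 0)*(-60) = (5587/2795 + 0)*(-60) = (5587/2795)*(-60) = -67044/559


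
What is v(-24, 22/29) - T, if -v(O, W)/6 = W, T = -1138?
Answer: 32870/29 ≈ 1133.4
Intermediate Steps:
v(O, W) = -6*W
v(-24, 22/29) - T = -132/29 - 1*(-1138) = -132/29 + 1138 = 32870/29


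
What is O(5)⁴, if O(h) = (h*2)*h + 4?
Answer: 8503056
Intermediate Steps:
O(h) = 4 + 2*h² (O(h) = (2*h)*h + 4 = 2*h² + 4 = 4 + 2*h²)
O(5)⁴ = (4 + 2*5²)⁴ = (4 + 2*25)⁴ = (4 + 50)⁴ = 54⁴ = 8503056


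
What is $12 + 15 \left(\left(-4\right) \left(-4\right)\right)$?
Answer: $252$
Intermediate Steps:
$12 + 15 \left(\left(-4\right) \left(-4\right)\right) = 12 + 15 \cdot 16 = 12 + 240 = 252$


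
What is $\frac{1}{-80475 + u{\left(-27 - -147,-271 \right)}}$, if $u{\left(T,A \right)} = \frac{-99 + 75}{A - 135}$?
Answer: $- \frac{203}{16336413} \approx -1.2426 \cdot 10^{-5}$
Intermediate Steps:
$u{\left(T,A \right)} = - \frac{24}{-135 + A}$
$\frac{1}{-80475 + u{\left(-27 - -147,-271 \right)}} = \frac{1}{-80475 - \frac{24}{-135 - 271}} = \frac{1}{-80475 - \frac{24}{-406}} = \frac{1}{-80475 - - \frac{12}{203}} = \frac{1}{-80475 + \frac{12}{203}} = \frac{1}{- \frac{16336413}{203}} = - \frac{203}{16336413}$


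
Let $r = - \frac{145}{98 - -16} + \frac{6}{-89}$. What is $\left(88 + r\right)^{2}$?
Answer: $\frac{773096389081}{102941316} \approx 7510.1$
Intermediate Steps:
$r = - \frac{13589}{10146}$ ($r = - \frac{145}{98 + 16} + 6 \left(- \frac{1}{89}\right) = - \frac{145}{114} - \frac{6}{89} = - \frac{13589}{10146} \approx -1.3393$)
$\left(88 + r\right)^{2} = \left(88 - \frac{13589}{10146}\right)^{2} = \left(\frac{879259}{10146}\right)^{2} = \frac{773096389081}{102941316}$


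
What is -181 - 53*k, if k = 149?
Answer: -8078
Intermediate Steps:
-181 - 53*k = -181 - 53*149 = -181 - 7897 = -8078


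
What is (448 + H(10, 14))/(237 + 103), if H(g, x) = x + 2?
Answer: 116/85 ≈ 1.3647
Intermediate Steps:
H(g, x) = 2 + x
(448 + H(10, 14))/(237 + 103) = (448 + (2 + 14))/(237 + 103) = (448 + 16)/340 = 464*(1/340) = 116/85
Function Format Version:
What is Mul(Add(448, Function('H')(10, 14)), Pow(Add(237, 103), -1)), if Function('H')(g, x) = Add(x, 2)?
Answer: Rational(116, 85) ≈ 1.3647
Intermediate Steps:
Function('H')(g, x) = Add(2, x)
Mul(Add(448, Function('H')(10, 14)), Pow(Add(237, 103), -1)) = Mul(Add(448, Add(2, 14)), Pow(Add(237, 103), -1)) = Mul(Add(448, 16), Pow(340, -1)) = Mul(464, Rational(1, 340)) = Rational(116, 85)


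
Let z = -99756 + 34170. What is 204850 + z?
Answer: 139264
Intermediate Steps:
z = -65586
204850 + z = 204850 - 65586 = 139264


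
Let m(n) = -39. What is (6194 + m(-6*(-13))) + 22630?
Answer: 28785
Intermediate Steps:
(6194 + m(-6*(-13))) + 22630 = (6194 - 39) + 22630 = 6155 + 22630 = 28785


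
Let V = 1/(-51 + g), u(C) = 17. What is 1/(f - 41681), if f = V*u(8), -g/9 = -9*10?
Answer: -759/31635862 ≈ -2.3992e-5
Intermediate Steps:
g = 810 (g = -(-81)*10 = -9*(-90) = 810)
V = 1/759 (V = 1/(-51 + 810) = 1/759 ≈ 0.0013175)
f = 17/759 (f = (1/759)*17 = 17/759 ≈ 0.022398)
1/(f - 41681) = 1/(17/759 - 41681) = 1/(-31635862/759) = -759/31635862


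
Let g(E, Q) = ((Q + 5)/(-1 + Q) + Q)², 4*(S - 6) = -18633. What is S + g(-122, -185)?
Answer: 112304851/3844 ≈ 29216.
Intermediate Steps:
S = -18609/4 (S = 6 + (¼)*(-18633) = 6 - 18633/4 = -18609/4 ≈ -4652.3)
g(E, Q) = (Q + (5 + Q)/(-1 + Q))² (g(E, Q) = ((5 + Q)/(-1 + Q) + Q)² = (Q + (5 + Q)/(-1 + Q))²)
S + g(-122, -185) = -18609/4 + (5 + (-185)²)²/(-1 - 185)² = -18609/4 + (5 + 34225)²/(-186)² = -18609/4 + (1/34596)*34230² = -18609/4 + (1/34596)*1171692900 = -18609/4 + 32547025/961 = 112304851/3844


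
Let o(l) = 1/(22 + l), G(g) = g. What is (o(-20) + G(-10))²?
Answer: 361/4 ≈ 90.250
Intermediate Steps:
(o(-20) + G(-10))² = (1/(22 - 20) - 10)² = (1/2 - 10)² = (½ - 10)² = (-19/2)² = 361/4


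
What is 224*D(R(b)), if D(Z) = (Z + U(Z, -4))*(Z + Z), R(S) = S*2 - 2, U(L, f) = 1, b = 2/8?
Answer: 336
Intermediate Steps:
b = ¼ (b = 2*(⅛) = ¼ ≈ 0.25000)
R(S) = -2 + 2*S (R(S) = 2*S - 2 = -2 + 2*S)
D(Z) = 2*Z*(1 + Z) (D(Z) = (Z + 1)*(Z + Z) = (1 + Z)*(2*Z) = 2*Z*(1 + Z))
224*D(R(b)) = 224*(2*(-2 + 2*(¼))*(1 + (-2 + 2*(¼)))) = 224*(2*(-2 + ½)*(1 + (-2 + ½))) = 224*(2*(-3/2)*(1 - 3/2)) = 224*(2*(-3/2)*(-½)) = 224*(3/2) = 336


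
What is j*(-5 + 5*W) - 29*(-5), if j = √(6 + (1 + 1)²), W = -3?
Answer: 145 - 20*√10 ≈ 81.754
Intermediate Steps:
j = √10 (j = √(6 + 2²) = √(6 + 4) = √10 ≈ 3.1623)
j*(-5 + 5*W) - 29*(-5) = √10*(-5 + 5*(-3)) - 29*(-5) = √10*(-5 - 15) + 145 = √10*(-20) + 145 = -20*√10 + 145 = 145 - 20*√10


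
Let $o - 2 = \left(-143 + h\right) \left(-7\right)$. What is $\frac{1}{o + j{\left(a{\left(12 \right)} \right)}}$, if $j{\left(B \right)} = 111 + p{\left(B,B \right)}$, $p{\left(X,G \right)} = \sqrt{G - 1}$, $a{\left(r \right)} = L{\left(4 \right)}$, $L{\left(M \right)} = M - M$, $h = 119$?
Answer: $\frac{281}{78962} - \frac{i}{78962} \approx 0.0035587 - 1.2664 \cdot 10^{-5} i$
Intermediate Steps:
$L{\left(M \right)} = 0$
$a{\left(r \right)} = 0$
$o = 170$ ($o = 2 + \left(-143 + 119\right) \left(-7\right) = 2 - -168 = 2 + 168 = 170$)
$p{\left(X,G \right)} = \sqrt{-1 + G}$
$j{\left(B \right)} = 111 + \sqrt{-1 + B}$
$\frac{1}{o + j{\left(a{\left(12 \right)} \right)}} = \frac{1}{170 + \left(111 + \sqrt{-1 + 0}\right)} = \frac{1}{170 + \left(111 + \sqrt{-1}\right)} = \frac{1}{170 + \left(111 + i\right)} = \frac{1}{281 + i} = \frac{281 - i}{78962}$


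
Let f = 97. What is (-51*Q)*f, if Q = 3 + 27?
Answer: -148410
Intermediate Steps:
Q = 30
(-51*Q)*f = -51*30*97 = -1530*97 = -148410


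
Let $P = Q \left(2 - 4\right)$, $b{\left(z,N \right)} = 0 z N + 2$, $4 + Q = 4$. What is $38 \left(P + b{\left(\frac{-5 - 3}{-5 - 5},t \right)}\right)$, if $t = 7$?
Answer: $76$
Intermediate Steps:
$Q = 0$ ($Q = -4 + 4 = 0$)
$b{\left(z,N \right)} = 2$ ($b{\left(z,N \right)} = 0 N + 2 = 0 + 2 = 2$)
$P = 0$ ($P = 0 \left(2 - 4\right) = 0 \left(-2\right) = 0$)
$38 \left(P + b{\left(\frac{-5 - 3}{-5 - 5},t \right)}\right) = 38 \left(0 + 2\right) = 38 \cdot 2 = 76$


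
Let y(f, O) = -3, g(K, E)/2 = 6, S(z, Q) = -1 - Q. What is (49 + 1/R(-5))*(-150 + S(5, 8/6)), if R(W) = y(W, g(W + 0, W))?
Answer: -66722/9 ≈ -7413.6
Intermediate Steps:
g(K, E) = 12 (g(K, E) = 2*6 = 12)
R(W) = -3
(49 + 1/R(-5))*(-150 + S(5, 8/6)) = (49 + 1/(-3))*(-150 + (-1 - 8/6)) = (49 - ⅓)*(-150 + (-1 - 8/6)) = 146*(-150 + (-1 - 1*4/3))/3 = 146*(-150 + (-1 - 4/3))/3 = 146*(-150 - 7/3)/3 = (146/3)*(-457/3) = -66722/9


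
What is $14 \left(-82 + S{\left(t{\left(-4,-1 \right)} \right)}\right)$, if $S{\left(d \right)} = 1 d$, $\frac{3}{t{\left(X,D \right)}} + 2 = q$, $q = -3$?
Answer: $- \frac{5782}{5} \approx -1156.4$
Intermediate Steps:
$t{\left(X,D \right)} = - \frac{3}{5}$ ($t{\left(X,D \right)} = \frac{3}{-2 - 3} = \frac{3}{-5} = 3 \left(- \frac{1}{5}\right) = - \frac{3}{5}$)
$S{\left(d \right)} = d$
$14 \left(-82 + S{\left(t{\left(-4,-1 \right)} \right)}\right) = 14 \left(-82 - \frac{3}{5}\right) = 14 \left(- \frac{413}{5}\right) = - \frac{5782}{5}$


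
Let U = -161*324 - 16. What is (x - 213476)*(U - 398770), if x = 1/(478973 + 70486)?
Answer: 52894770761358850/549459 ≈ 9.6267e+10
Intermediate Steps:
U = -52180 (U = -52164 - 16 = -52180)
x = 1/549459 ≈ 1.8200e-6
(x - 213476)*(U - 398770) = (1/549459 - 213476)*(-52180 - 398770) = -117296309483/549459*(-450950) = 52894770761358850/549459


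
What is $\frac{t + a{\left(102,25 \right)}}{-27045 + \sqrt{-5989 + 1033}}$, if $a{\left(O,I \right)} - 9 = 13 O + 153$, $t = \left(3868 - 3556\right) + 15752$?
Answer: $- \frac{158231280}{243812327} - \frac{35104 i \sqrt{1239}}{731436981} \approx -0.64899 - 0.0016893 i$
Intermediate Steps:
$t = 16064$ ($t = 312 + 15752 = 16064$)
$a{\left(O,I \right)} = 162 + 13 O$ ($a{\left(O,I \right)} = 9 + \left(13 O + 153\right) = 9 + \left(153 + 13 O\right) = 162 + 13 O$)
$\frac{t + a{\left(102,25 \right)}}{-27045 + \sqrt{-5989 + 1033}} = \frac{16064 + \left(162 + 13 \cdot 102\right)}{-27045 + \sqrt{-5989 + 1033}} = \frac{16064 + \left(162 + 1326\right)}{-27045 + \sqrt{-4956}} = \frac{16064 + 1488}{-27045 + 2 i \sqrt{1239}} = \frac{17552}{-27045 + 2 i \sqrt{1239}}$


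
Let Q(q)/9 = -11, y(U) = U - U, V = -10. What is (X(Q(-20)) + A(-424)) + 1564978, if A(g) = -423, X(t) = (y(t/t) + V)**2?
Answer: 1564655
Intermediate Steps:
y(U) = 0
Q(q) = -99 (Q(q) = 9*(-11) = -99)
X(t) = 100 (X(t) = (0 - 10)**2 = (-10)**2 = 100)
(X(Q(-20)) + A(-424)) + 1564978 = (100 - 423) + 1564978 = -323 + 1564978 = 1564655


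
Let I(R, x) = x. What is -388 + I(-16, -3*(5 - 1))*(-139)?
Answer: 1280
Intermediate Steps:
-388 + I(-16, -3*(5 - 1))*(-139) = -388 - 3*(5 - 1)*(-139) = -388 - 3*4*(-139) = -388 - 12*(-139) = -388 + 1668 = 1280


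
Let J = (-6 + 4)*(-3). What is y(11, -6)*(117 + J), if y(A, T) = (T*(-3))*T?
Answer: -13284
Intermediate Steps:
y(A, T) = -3*T² (y(A, T) = (-3*T)*T = -3*T²)
J = 6 (J = -2*(-3) = 6)
y(11, -6)*(117 + J) = (-3*(-6)²)*(117 + 6) = -3*36*123 = -108*123 = -13284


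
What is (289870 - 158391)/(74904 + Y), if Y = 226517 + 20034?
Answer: 131479/321455 ≈ 0.40901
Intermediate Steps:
Y = 246551
(289870 - 158391)/(74904 + Y) = (289870 - 158391)/(74904 + 246551) = 131479/321455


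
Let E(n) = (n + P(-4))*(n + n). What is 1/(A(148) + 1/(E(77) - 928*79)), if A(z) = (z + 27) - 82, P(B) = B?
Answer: 62070/5772509 ≈ 0.010753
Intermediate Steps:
E(n) = 2*n*(-4 + n) (E(n) = (n - 4)*(n + n) = (-4 + n)*(2*n) = 2*n*(-4 + n))
A(z) = -55 + z (A(z) = (27 + z) - 82 = -55 + z)
1/(A(148) + 1/(E(77) - 928*79)) = 1/((-55 + 148) + 1/(2*77*(-4 + 77) - 928*79)) = 1/(93 + 1/(2*77*73 - 73312)) = 1/(93 + 1/(11242 - 73312)) = 1/(93 + 1/(-62070)) = 1/(93 - 1/62070) = 1/(5772509/62070) = 62070/5772509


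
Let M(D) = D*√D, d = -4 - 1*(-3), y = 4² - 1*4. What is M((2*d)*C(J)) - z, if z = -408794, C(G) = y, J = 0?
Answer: 408794 - 48*I*√6 ≈ 4.0879e+5 - 117.58*I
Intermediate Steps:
y = 12 (y = 16 - 4 = 12)
d = -1 (d = -4 + 3 = -1)
C(G) = 12
M(D) = D^(3/2)
M((2*d)*C(J)) - z = ((2*(-1))*12)^(3/2) - 1*(-408794) = (-2*12)^(3/2) + 408794 = (-24)^(3/2) + 408794 = -48*I*√6 + 408794 = 408794 - 48*I*√6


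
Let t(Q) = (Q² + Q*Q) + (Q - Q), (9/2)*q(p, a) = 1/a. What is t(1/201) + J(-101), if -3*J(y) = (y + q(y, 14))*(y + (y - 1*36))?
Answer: -971006606/121203 ≈ -8011.4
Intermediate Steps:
q(p, a) = 2/(9*a)
t(Q) = 2*Q² (t(Q) = (Q² + Q²) + 0 = 2*Q² + 0 = 2*Q²)
J(y) = -(-36 + 2*y)*(1/63 + y)/3 (J(y) = -(y + (2/9)/14)*(y + (y - 1*36))/3 = -(y + (2/9)*(1/14))*(y + (y - 36))/3 = -(y + 1/63)*(y + (-36 + y))/3 = -(1/63 + y)*(-36 + 2*y)/3 = -(-36 + 2*y)*(1/63 + y)/3)
t(1/201) + J(-101) = 2*(1/201)² + (4/21 - ⅔*(-101)² + (2266/189)*(-101)) = 2*(1/201)² + (4/21 - ⅔*10201 - 228866/189) = 2*(1/40401) + (4/21 - 20402/3 - 228866/189) = 2/40401 - 216308/27 = -971006606/121203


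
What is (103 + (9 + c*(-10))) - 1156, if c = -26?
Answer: -784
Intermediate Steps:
(103 + (9 + c*(-10))) - 1156 = (103 + (9 - 26*(-10))) - 1156 = (103 + (9 + 260)) - 1156 = (103 + 269) - 1156 = 372 - 1156 = -784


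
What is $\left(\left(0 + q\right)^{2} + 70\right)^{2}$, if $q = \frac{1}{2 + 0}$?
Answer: $\frac{78961}{16} \approx 4935.1$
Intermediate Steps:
$q = \frac{1}{2} \approx 0.5$
$\left(\left(0 + q\right)^{2} + 70\right)^{2} = \left(\left(0 + \frac{1}{2}\right)^{2} + 70\right)^{2} = \left(\left(\frac{1}{2}\right)^{2} + 70\right)^{2} = \left(\frac{1}{4} + 70\right)^{2} = \left(\frac{281}{4}\right)^{2} = \frac{78961}{16}$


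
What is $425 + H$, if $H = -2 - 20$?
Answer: $403$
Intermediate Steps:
$H = -22$ ($H = -2 - 20 = -22$)
$425 + H = 425 - 22 = 403$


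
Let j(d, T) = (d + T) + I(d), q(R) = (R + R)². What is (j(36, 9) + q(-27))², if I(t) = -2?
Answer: 8755681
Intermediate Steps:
q(R) = 4*R² (q(R) = (2*R)² = 4*R²)
j(d, T) = -2 + T + d (j(d, T) = (d + T) - 2 = (T + d) - 2 = -2 + T + d)
(j(36, 9) + q(-27))² = ((-2 + 9 + 36) + 4*(-27)²)² = (43 + 4*729)² = (43 + 2916)² = 2959² = 8755681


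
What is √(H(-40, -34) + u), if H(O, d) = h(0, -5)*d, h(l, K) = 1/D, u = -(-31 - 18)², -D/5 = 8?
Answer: I*√240015/10 ≈ 48.991*I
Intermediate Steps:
D = -40 (D = -5*8 = -40)
u = -2401 (u = -1*(-49)² = -1*2401 = -2401)
h(l, K) = -1/40 (h(l, K) = 1/(-40) = -1/40)
H(O, d) = -d/40
√(H(-40, -34) + u) = √(-1/40*(-34) - 2401) = √(17/20 - 2401) = √(-48003/20) = I*√240015/10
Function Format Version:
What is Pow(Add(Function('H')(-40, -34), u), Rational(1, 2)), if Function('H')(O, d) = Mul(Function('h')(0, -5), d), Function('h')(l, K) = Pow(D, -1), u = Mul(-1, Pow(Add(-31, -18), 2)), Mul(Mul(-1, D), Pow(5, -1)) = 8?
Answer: Mul(Rational(1, 10), I, Pow(240015, Rational(1, 2))) ≈ Mul(48.991, I)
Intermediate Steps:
D = -40 (D = Mul(-5, 8) = -40)
u = -2401 (u = Mul(-1, Pow(-49, 2)) = Mul(-1, 2401) = -2401)
Function('h')(l, K) = Rational(-1, 40) (Function('h')(l, K) = Pow(-40, -1) = Rational(-1, 40))
Function('H')(O, d) = Mul(Rational(-1, 40), d)
Pow(Add(Function('H')(-40, -34), u), Rational(1, 2)) = Pow(Add(Mul(Rational(-1, 40), -34), -2401), Rational(1, 2)) = Pow(Add(Rational(17, 20), -2401), Rational(1, 2)) = Pow(Rational(-48003, 20), Rational(1, 2)) = Mul(Rational(1, 10), I, Pow(240015, Rational(1, 2)))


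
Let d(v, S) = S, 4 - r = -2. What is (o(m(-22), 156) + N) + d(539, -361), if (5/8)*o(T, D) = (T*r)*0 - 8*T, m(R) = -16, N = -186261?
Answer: -932086/5 ≈ -1.8642e+5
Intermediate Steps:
r = 6 (r = 4 - 1*(-2) = 4 + 2 = 6)
o(T, D) = -64*T/5 (o(T, D) = 8*((T*6)*0 - 8*T)/5 = 8*((6*T)*0 - 8*T)/5 = 8*(0 - 8*T)/5 = 8*(-8*T)/5 = -64*T/5)
(o(m(-22), 156) + N) + d(539, -361) = (-64/5*(-16) - 186261) - 361 = (1024/5 - 186261) - 361 = -930281/5 - 361 = -932086/5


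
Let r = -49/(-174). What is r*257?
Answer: 12593/174 ≈ 72.374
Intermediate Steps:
r = 49/174 (r = -49*(-1/174) = 49/174 ≈ 0.28161)
r*257 = (49/174)*257 = 12593/174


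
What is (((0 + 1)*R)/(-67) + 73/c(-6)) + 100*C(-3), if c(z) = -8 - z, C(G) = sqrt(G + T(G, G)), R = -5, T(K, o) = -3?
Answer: -4881/134 + 100*I*sqrt(6) ≈ -36.425 + 244.95*I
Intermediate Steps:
C(G) = sqrt(-3 + G) (C(G) = sqrt(G - 3) = sqrt(-3 + G))
(((0 + 1)*R)/(-67) + 73/c(-6)) + 100*C(-3) = (((0 + 1)*(-5))/(-67) + 73/(-8 - 1*(-6))) + 100*sqrt(-3 - 3) = ((1*(-5))*(-1/67) + 73/(-8 + 6)) + 100*sqrt(-6) = (-5*(-1/67) + 73/(-2)) + 100*(I*sqrt(6)) = (5/67 + 73*(-1/2)) + 100*I*sqrt(6) = (5/67 - 73/2) + 100*I*sqrt(6) = -4881/134 + 100*I*sqrt(6)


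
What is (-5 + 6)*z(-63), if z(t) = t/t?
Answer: 1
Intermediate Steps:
z(t) = 1
(-5 + 6)*z(-63) = (-5 + 6)*1 = 1*1 = 1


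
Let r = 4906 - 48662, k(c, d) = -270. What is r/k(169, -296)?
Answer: 21878/135 ≈ 162.06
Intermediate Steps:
r = -43756
r/k(169, -296) = -43756/(-270) = -43756*(-1/270) = 21878/135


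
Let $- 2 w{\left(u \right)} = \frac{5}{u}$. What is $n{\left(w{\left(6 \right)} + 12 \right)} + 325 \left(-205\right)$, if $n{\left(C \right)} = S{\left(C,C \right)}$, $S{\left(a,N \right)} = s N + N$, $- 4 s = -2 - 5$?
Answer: $- \frac{3196471}{48} \approx -66593.0$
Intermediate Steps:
$s = \frac{7}{4}$ ($s = - \frac{-2 - 5}{4} = \left(- \frac{1}{4}\right) \left(-7\right) = \frac{7}{4} \approx 1.75$)
$w{\left(u \right)} = - \frac{5}{2 u}$ ($w{\left(u \right)} = - \frac{5 \frac{1}{u}}{2} = - \frac{5}{2 u}$)
$S{\left(a,N \right)} = \frac{11 N}{4}$ ($S{\left(a,N \right)} = \frac{7 N}{4} + N = \frac{11 N}{4}$)
$n{\left(C \right)} = \frac{11 C}{4}$
$n{\left(w{\left(6 \right)} + 12 \right)} + 325 \left(-205\right) = \frac{11 \left(- \frac{5}{2 \cdot 6} + 12\right)}{4} + 325 \left(-205\right) = \frac{11 \left(\left(- \frac{5}{2}\right) \frac{1}{6} + 12\right)}{4} - 66625 = \frac{11 \left(- \frac{5}{12} + 12\right)}{4} - 66625 = \frac{11}{4} \cdot \frac{139}{12} - 66625 = \frac{1529}{48} - 66625 = - \frac{3196471}{48}$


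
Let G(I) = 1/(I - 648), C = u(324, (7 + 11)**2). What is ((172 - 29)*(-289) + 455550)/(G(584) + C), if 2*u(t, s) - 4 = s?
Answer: 26510272/10495 ≈ 2526.0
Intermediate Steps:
u(t, s) = 2 + s/2
C = 164 (C = 2 + (7 + 11)**2/2 = 2 + (1/2)*18**2 = 2 + (1/2)*324 = 2 + 162 = 164)
G(I) = 1/(-648 + I)
((172 - 29)*(-289) + 455550)/(G(584) + C) = ((172 - 29)*(-289) + 455550)/(1/(-648 + 584) + 164) = (143*(-289) + 455550)/(1/(-64) + 164) = (-41327 + 455550)/(-1/64 + 164) = 414223/(10495/64) = 414223*(64/10495) = 26510272/10495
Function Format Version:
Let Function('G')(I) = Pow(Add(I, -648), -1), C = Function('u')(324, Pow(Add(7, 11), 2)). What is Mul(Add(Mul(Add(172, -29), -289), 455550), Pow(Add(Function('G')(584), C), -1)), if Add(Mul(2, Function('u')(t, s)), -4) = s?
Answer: Rational(26510272, 10495) ≈ 2526.0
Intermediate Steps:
Function('u')(t, s) = Add(2, Mul(Rational(1, 2), s))
C = 164 (C = Add(2, Mul(Rational(1, 2), Pow(Add(7, 11), 2))) = Add(2, Mul(Rational(1, 2), Pow(18, 2))) = Add(2, Mul(Rational(1, 2), 324)) = Add(2, 162) = 164)
Function('G')(I) = Pow(Add(-648, I), -1)
Mul(Add(Mul(Add(172, -29), -289), 455550), Pow(Add(Function('G')(584), C), -1)) = Mul(Add(Mul(Add(172, -29), -289), 455550), Pow(Add(Pow(Add(-648, 584), -1), 164), -1)) = Mul(Add(Mul(143, -289), 455550), Pow(Add(Pow(-64, -1), 164), -1)) = Mul(Add(-41327, 455550), Pow(Add(Rational(-1, 64), 164), -1)) = Mul(414223, Pow(Rational(10495, 64), -1)) = Mul(414223, Rational(64, 10495)) = Rational(26510272, 10495)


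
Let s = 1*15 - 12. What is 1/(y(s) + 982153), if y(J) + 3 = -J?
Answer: 1/982147 ≈ 1.0182e-6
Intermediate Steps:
s = 3 (s = 15 - 12 = 3)
y(J) = -3 - J
1/(y(s) + 982153) = 1/((-3 - 1*3) + 982153) = 1/((-3 - 3) + 982153) = 1/(-6 + 982153) = 1/982147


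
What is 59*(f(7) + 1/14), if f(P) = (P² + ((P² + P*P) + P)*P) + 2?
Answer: 649295/14 ≈ 46378.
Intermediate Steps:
f(P) = 2 + P² + P*(P + 2*P²) (f(P) = (P² + ((P² + P²) + P)*P) + 2 = (P² + (2*P² + P)*P) + 2 = (P² + (P + 2*P²)*P) + 2 = (P² + P*(P + 2*P²)) + 2 = 2 + P² + P*(P + 2*P²))
59*(f(7) + 1/14) = 59*((2 + 2*7² + 2*7³) + 1/14) = 59*((2 + 2*49 + 2*343) + 1/14) = 59*((2 + 98 + 686) + 1/14) = 59*(786 + 1/14) = 59*(11005/14) = 649295/14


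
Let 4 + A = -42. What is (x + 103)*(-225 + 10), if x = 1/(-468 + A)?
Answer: -11382315/514 ≈ -22145.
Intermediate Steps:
A = -46 (A = -4 - 42 = -46)
x = -1/514 (x = 1/(-468 - 46) = 1/(-514) = -1/514 ≈ -0.0019455)
(x + 103)*(-225 + 10) = (-1/514 + 103)*(-225 + 10) = (52941/514)*(-215) = -11382315/514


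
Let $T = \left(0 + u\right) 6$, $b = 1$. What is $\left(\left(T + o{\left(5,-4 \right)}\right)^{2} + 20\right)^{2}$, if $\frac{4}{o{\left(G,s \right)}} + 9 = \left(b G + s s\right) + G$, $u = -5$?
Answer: $\frac{68547617856}{83521} \approx 8.2072 \cdot 10^{5}$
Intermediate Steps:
$o{\left(G,s \right)} = \frac{4}{-9 + s^{2} + 2 G}$ ($o{\left(G,s \right)} = \frac{4}{-9 + \left(\left(1 G + s s\right) + G\right)} = \frac{4}{-9 + \left(\left(G + s^{2}\right) + G\right)} = \frac{4}{-9 + \left(s^{2} + 2 G\right)} = \frac{4}{-9 + s^{2} + 2 G}$)
$T = -30$ ($T = \left(0 - 5\right) 6 = \left(-5\right) 6 = -30$)
$\left(\left(T + o{\left(5,-4 \right)}\right)^{2} + 20\right)^{2} = \left(\left(-30 + \frac{4}{-9 + \left(-4\right)^{2} + 2 \cdot 5}\right)^{2} + 20\right)^{2} = \left(\left(-30 + \frac{4}{-9 + 16 + 10}\right)^{2} + 20\right)^{2} = \left(\left(-30 + \frac{4}{17}\right)^{2} + 20\right)^{2} = \left(\left(- \frac{506}{17}\right)^{2} + 20\right)^{2} = \left(\frac{256036}{289} + 20\right)^{2} = \left(\frac{261816}{289}\right)^{2} = \frac{68547617856}{83521}$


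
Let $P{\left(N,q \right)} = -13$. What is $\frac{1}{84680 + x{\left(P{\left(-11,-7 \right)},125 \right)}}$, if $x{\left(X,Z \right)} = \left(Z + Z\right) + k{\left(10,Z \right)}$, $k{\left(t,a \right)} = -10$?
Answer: $\frac{1}{84920} \approx 1.1776 \cdot 10^{-5}$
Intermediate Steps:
$x{\left(X,Z \right)} = -10 + 2 Z$ ($x{\left(X,Z \right)} = \left(Z + Z\right) - 10 = 2 Z - 10 = -10 + 2 Z$)
$\frac{1}{84680 + x{\left(P{\left(-11,-7 \right)},125 \right)}} = \frac{1}{84680 + \left(-10 + 2 \cdot 125\right)} = \frac{1}{84680 + \left(-10 + 250\right)} = \frac{1}{84680 + 240} = \frac{1}{84920}$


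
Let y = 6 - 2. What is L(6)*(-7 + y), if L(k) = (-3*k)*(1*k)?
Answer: 324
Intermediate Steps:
L(k) = -3*k² (L(k) = (-3*k)*k = -3*k²)
y = 4
L(6)*(-7 + y) = (-3*6²)*(-7 + 4) = -3*36*(-3) = -108*(-3) = 324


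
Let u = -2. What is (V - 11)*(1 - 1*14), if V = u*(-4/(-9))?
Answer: 1391/9 ≈ 154.56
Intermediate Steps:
V = -8/9 (V = -(-8)/(-9) = -(-8)*(-1)/9 = -2*4/9 = -8/9 ≈ -0.88889)
(V - 11)*(1 - 1*14) = (-8/9 - 11)*(1 - 1*14) = -107*(1 - 14)/9 = -107/9*(-13) = 1391/9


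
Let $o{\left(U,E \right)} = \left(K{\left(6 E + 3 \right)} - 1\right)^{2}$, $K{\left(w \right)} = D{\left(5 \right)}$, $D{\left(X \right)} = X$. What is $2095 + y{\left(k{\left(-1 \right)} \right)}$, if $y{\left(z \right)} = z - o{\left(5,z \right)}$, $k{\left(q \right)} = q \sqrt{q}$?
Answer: $2079 - i \approx 2079.0 - 1.0 i$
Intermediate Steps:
$K{\left(w \right)} = 5$
$k{\left(q \right)} = q^{\frac{3}{2}}$
$o{\left(U,E \right)} = 16$ ($o{\left(U,E \right)} = \left(5 - 1\right)^{2} = 4^{2} = 16$)
$y{\left(z \right)} = -16 + z$ ($y{\left(z \right)} = z - 16 = -16 + z$)
$2095 + y{\left(k{\left(-1 \right)} \right)} = 2095 - \left(16 - \left(-1\right)^{\frac{3}{2}}\right) = 2095 - \left(16 + i\right) = 2079 - i$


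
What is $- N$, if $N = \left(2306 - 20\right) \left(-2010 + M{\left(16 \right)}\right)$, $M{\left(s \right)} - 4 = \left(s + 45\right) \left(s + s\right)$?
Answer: $123444$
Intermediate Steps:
$M{\left(s \right)} = 4 + 2 s \left(45 + s\right)$ ($M{\left(s \right)} = 4 + \left(s + 45\right) \left(s + s\right) = 4 + \left(45 + s\right) 2 s = 4 + 2 s \left(45 + s\right)$)
$N = -123444$ ($N = \left(2306 - 20\right) \left(-2010 + \left(4 + 2 \cdot 16^{2} + 90 \cdot 16\right)\right) = 2286 \left(-2010 + \left(4 + 2 \cdot 256 + 1440\right)\right) = 2286 \left(-2010 + \left(4 + 512 + 1440\right)\right) = 2286 \left(-2010 + 1956\right) = 2286 \left(-54\right) = -123444$)
$- N = \left(-1\right) \left(-123444\right) = 123444$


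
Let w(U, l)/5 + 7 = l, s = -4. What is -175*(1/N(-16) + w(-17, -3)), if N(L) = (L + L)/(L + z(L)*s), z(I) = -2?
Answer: 34825/4 ≈ 8706.3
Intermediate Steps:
w(U, l) = -35 + 5*l
N(L) = 2*L/(8 + L) (N(L) = (L + L)/(L - 2*(-4)) = (2*L)/(L + 8) = (2*L)/(8 + L) = 2*L/(8 + L))
-175*(1/N(-16) + w(-17, -3)) = -175*(1/(2*(-16)/(8 - 16)) + (-35 + 5*(-3))) = -175*(1/(2*(-16)/(-8)) + (-35 - 15)) = -175*(1/(2*(-16)*(-1/8)) - 50) = -175*(1/4 - 50) = -175*(-199/4) = 34825/4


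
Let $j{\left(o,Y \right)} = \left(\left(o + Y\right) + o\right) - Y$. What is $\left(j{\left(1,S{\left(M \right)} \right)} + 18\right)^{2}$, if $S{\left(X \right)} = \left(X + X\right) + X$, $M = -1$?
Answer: $400$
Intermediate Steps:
$S{\left(X \right)} = 3 X$ ($S{\left(X \right)} = 2 X + X = 3 X$)
$j{\left(o,Y \right)} = 2 o$ ($j{\left(o,Y \right)} = \left(\left(Y + o\right) + o\right) - Y = \left(Y + 2 o\right) - Y = 2 o$)
$\left(j{\left(1,S{\left(M \right)} \right)} + 18\right)^{2} = \left(2 \cdot 1 + 18\right)^{2} = \left(2 + 18\right)^{2} = 20^{2} = 400$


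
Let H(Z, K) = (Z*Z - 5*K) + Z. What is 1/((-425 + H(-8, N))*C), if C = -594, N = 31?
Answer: 1/311256 ≈ 3.2128e-6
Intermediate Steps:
H(Z, K) = Z + Z**2 - 5*K (H(Z, K) = (Z**2 - 5*K) + Z = Z + Z**2 - 5*K)
1/((-425 + H(-8, N))*C) = 1/(-425 + (-8 + (-8)**2 - 5*31)*(-594)) = -1/594/(-425 + (-8 + 64 - 155)) = -1/594/(-425 - 99) = -1/594/(-524) = -1/524*(-1/594) = 1/311256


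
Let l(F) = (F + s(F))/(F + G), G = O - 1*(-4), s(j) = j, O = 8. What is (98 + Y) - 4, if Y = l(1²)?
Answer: 1224/13 ≈ 94.154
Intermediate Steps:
G = 12 (G = 8 - 1*(-4) = 8 + 4 = 12)
l(F) = 2*F/(12 + F) (l(F) = (F + F)/(F + 12) = (2*F)/(12 + F) = 2*F/(12 + F))
Y = 2/13 (Y = 2*1²/(12 + 1²) = 2*1/(12 + 1) = 2*1/13 = 2*1*(1/13) = 2/13 ≈ 0.15385)
(98 + Y) - 4 = (98 + 2/13) - 4 = 1276/13 - 4 = 1224/13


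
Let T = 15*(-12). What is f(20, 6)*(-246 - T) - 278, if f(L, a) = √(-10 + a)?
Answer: -278 - 132*I ≈ -278.0 - 132.0*I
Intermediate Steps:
T = -180
f(20, 6)*(-246 - T) - 278 = √(-10 + 6)*(-246 - 1*(-180)) - 278 = √(-4)*(-246 + 180) - 278 = (2*I)*(-66) - 278 = -132*I - 278 = -278 - 132*I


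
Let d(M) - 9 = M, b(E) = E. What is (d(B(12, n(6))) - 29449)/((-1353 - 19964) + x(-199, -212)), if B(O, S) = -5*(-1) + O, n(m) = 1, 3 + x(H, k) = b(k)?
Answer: 29423/21532 ≈ 1.3665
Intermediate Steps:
x(H, k) = -3 + k
B(O, S) = 5 + O
d(M) = 9 + M
(d(B(12, n(6))) - 29449)/((-1353 - 19964) + x(-199, -212)) = ((9 + (5 + 12)) - 29449)/((-1353 - 19964) + (-3 - 212)) = ((9 + 17) - 29449)/(-21317 - 215) = (26 - 29449)/(-21532) = -29423*(-1/21532) = 29423/21532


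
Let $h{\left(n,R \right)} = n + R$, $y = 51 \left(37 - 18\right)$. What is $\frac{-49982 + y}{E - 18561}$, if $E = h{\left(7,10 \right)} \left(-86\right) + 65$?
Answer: $\frac{49013}{19958} \approx 2.4558$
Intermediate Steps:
$y = 969$ ($y = 51 \cdot 19 = 969$)
$h{\left(n,R \right)} = R + n$
$E = -1397$ ($E = \left(10 + 7\right) \left(-86\right) + 65 = 17 \left(-86\right) + 65 = -1462 + 65 = -1397$)
$\frac{-49982 + y}{E - 18561} = \frac{-49982 + 969}{-1397 - 18561} = - \frac{49013}{-19958} = \left(-49013\right) \left(- \frac{1}{19958}\right) = \frac{49013}{19958}$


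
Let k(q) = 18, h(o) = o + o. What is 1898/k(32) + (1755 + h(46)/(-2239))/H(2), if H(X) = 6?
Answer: 16037681/40302 ≈ 397.94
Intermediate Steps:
h(o) = 2*o
1898/k(32) + (1755 + h(46)/(-2239))/H(2) = 1898/18 + (1755 + (2*46)/(-2239))/6 = 1898*(1/18) + (1755 + 92*(-1/2239))*(1/6) = 949/9 + (1755 - 92/2239)*(1/6) = 949/9 + (3929353/2239)*(1/6) = 949/9 + 3929353/13434 = 16037681/40302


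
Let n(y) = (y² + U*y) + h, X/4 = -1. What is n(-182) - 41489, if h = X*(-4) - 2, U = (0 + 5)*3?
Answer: -11081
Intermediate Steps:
X = -4 (X = 4*(-1) = -4)
U = 15 (U = 5*3 = 15)
h = 14 (h = -4*(-4) - 2 = 16 - 2 = 14)
n(y) = 14 + y² + 15*y (n(y) = (y² + 15*y) + 14 = 14 + y² + 15*y)
n(-182) - 41489 = (14 + (-182)² + 15*(-182)) - 41489 = (14 + 33124 - 2730) - 41489 = 30408 - 41489 = -11081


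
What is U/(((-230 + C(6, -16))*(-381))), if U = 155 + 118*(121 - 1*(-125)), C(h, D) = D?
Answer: 29183/93726 ≈ 0.31137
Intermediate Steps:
U = 29183 (U = 155 + 118*(121 + 125) = 155 + 118*246 = 155 + 29028 = 29183)
U/(((-230 + C(6, -16))*(-381))) = 29183/(((-230 - 16)*(-381))) = 29183/((-246*(-381))) = 29183/93726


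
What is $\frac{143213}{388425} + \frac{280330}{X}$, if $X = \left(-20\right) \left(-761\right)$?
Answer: $\frac{11106688211}{591182850} \approx 18.787$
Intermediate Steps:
$X = 15220$
$\frac{143213}{388425} + \frac{280330}{X} = \frac{143213}{388425} + \frac{280330}{15220} = 143213 \cdot \frac{1}{388425} + 280330 \cdot \frac{1}{15220} = \frac{143213}{388425} + \frac{28033}{1522} = \frac{11106688211}{591182850}$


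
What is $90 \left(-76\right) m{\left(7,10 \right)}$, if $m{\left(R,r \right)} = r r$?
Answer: $-684000$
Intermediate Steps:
$m{\left(R,r \right)} = r^{2}$
$90 \left(-76\right) m{\left(7,10 \right)} = 90 \left(-76\right) 10^{2} = \left(-6840\right) 100 = -684000$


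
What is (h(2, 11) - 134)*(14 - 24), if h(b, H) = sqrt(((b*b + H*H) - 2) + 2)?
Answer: 1340 - 50*sqrt(5) ≈ 1228.2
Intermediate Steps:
h(b, H) = sqrt(H**2 + b**2) (h(b, H) = sqrt(((b**2 + H**2) - 2) + 2) = sqrt(((H**2 + b**2) - 2) + 2) = sqrt((-2 + H**2 + b**2) + 2) = sqrt(H**2 + b**2))
(h(2, 11) - 134)*(14 - 24) = (sqrt(11**2 + 2**2) - 134)*(14 - 24) = (sqrt(121 + 4) - 134)*(-10) = (sqrt(125) - 134)*(-10) = (5*sqrt(5) - 134)*(-10) = (-134 + 5*sqrt(5))*(-10) = 1340 - 50*sqrt(5)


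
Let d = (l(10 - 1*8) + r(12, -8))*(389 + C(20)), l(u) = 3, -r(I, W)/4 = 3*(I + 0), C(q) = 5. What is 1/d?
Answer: -1/55554 ≈ -1.8001e-5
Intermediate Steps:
r(I, W) = -12*I (r(I, W) = -12*(I + 0) = -12*I)
d = -55554 (d = (3 - 12*12)*(389 + 5) = (3 - 144)*394 = -141*394 = -55554)
1/d = 1/(-55554) = -1/55554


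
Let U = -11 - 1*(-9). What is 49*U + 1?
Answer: -97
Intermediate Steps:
U = -2 (U = -11 + 9 = -2)
49*U + 1 = 49*(-2) + 1 = -98 + 1 = -97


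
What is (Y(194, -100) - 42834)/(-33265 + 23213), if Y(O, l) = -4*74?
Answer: 21565/5026 ≈ 4.2907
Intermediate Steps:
Y(O, l) = -296
(Y(194, -100) - 42834)/(-33265 + 23213) = (-296 - 42834)/(-33265 + 23213) = -43130/(-10052) = -43130*(-1/10052) = 21565/5026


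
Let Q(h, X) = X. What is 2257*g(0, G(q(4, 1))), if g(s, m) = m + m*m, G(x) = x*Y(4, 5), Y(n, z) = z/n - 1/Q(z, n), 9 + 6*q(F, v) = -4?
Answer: 205387/36 ≈ 5705.2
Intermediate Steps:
q(F, v) = -13/6 (q(F, v) = -3/2 + (⅙)*(-4) = -3/2 - ⅔ = -13/6)
Y(n, z) = -1/n + z/n (Y(n, z) = z/n - 1/n = -1/n + z/n)
G(x) = x (G(x) = x*((-1 + 5)/4) = x*((¼)*4) = x*1 = x)
g(s, m) = m + m²
2257*g(0, G(q(4, 1))) = 2257*(-13*(1 - 13/6)/6) = 2257*(-13/6*(-7/6)) = 2257*(91/36) = 205387/36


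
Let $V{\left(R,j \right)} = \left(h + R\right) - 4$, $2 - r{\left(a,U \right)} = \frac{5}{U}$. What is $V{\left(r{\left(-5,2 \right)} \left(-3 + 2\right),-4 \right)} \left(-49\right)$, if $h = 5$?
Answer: $- \frac{147}{2} \approx -73.5$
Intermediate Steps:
$r{\left(a,U \right)} = 2 - \frac{5}{U}$
$V{\left(R,j \right)} = 1 + R$ ($V{\left(R,j \right)} = \left(5 + R\right) - 4 = 1 + R$)
$V{\left(r{\left(-5,2 \right)} \left(-3 + 2\right),-4 \right)} \left(-49\right) = \left(1 + \left(2 - \frac{5}{2}\right) \left(-3 + 2\right)\right) \left(-49\right) = \left(1 + \left(2 - \frac{5}{2}\right) \left(-1\right)\right) \left(-49\right) = \left(1 - - \frac{1}{2}\right) \left(-49\right) = \left(1 + \frac{1}{2}\right) \left(-49\right) = \frac{3}{2} \left(-49\right) = - \frac{147}{2}$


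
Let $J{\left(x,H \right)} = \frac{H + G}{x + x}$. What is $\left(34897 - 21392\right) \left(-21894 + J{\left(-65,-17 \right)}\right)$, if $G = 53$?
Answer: $- \frac{3843868728}{13} \approx -2.9568 \cdot 10^{8}$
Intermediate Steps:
$J{\left(x,H \right)} = \frac{53 + H}{2 x}$ ($J{\left(x,H \right)} = \frac{H + 53}{x + x} = \frac{53 + H}{2 x}$)
$\left(34897 - 21392\right) \left(-21894 + J{\left(-65,-17 \right)}\right) = \left(34897 - 21392\right) \left(-21894 + \frac{53 - 17}{2 \left(-65\right)}\right) = 13505 \left(-21894 + \frac{1}{2} \left(- \frac{1}{65}\right) 36\right) = 13505 \left(-21894 - \frac{18}{65}\right) = 13505 \left(- \frac{1423128}{65}\right) = - \frac{3843868728}{13}$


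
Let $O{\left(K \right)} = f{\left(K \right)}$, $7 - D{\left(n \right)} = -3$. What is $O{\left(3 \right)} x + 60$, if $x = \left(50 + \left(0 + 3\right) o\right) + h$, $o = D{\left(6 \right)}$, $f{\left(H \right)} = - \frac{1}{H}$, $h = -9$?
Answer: $\frac{109}{3} \approx 36.333$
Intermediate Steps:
$D{\left(n \right)} = 10$ ($D{\left(n \right)} = 7 - -3 = 7 + 3 = 10$)
$o = 10$
$O{\left(K \right)} = - \frac{1}{K}$
$x = 71$ ($x = \left(50 + \left(0 + 3\right) 10\right) - 9 = \left(50 + 3 \cdot 10\right) - 9 = \left(50 + 30\right) - 9 = 80 - 9 = 71$)
$O{\left(3 \right)} x + 60 = - \frac{1}{3} \cdot 71 + 60 = \left(-1\right) \frac{1}{3} \cdot 71 + 60 = \left(- \frac{1}{3}\right) 71 + 60 = - \frac{71}{3} + 60 = \frac{109}{3}$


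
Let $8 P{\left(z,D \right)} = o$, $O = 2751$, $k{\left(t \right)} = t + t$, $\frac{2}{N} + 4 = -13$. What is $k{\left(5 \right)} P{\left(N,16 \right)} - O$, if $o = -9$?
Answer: $- \frac{11049}{4} \approx -2762.3$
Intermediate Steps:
$N = - \frac{2}{17}$ ($N = \frac{2}{-4 - 13} = \frac{2}{-17} = 2 \left(- \frac{1}{17}\right) = - \frac{2}{17} \approx -0.11765$)
$k{\left(t \right)} = 2 t$
$P{\left(z,D \right)} = - \frac{9}{8}$ ($P{\left(z,D \right)} = \frac{1}{8} \left(-9\right) = - \frac{9}{8}$)
$k{\left(5 \right)} P{\left(N,16 \right)} - O = 2 \cdot 5 \left(- \frac{9}{8}\right) - 2751 = 10 \left(- \frac{9}{8}\right) - 2751 = - \frac{45}{4} - 2751 = - \frac{11049}{4}$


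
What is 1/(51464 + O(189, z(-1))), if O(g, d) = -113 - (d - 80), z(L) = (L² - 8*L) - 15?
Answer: 1/51437 ≈ 1.9441e-5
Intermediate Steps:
z(L) = -15 + L² - 8*L
O(g, d) = -33 - d (O(g, d) = -113 - (-80 + d) = -113 + (80 - d) = -33 - d)
1/(51464 + O(189, z(-1))) = 1/(51464 + (-33 - (-15 + (-1)² - 8*(-1)))) = 1/(51464 + (-33 - (-15 + 1 + 8))) = 1/(51464 + (-33 - 1*(-6))) = 1/(51464 + (-33 + 6)) = 1/(51464 - 27) = 1/51437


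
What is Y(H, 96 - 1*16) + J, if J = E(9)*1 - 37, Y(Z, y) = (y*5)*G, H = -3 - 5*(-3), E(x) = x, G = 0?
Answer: -28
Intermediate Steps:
H = 12 (H = -3 + 15 = 12)
Y(Z, y) = 0 (Y(Z, y) = (y*5)*0 = (5*y)*0 = 0)
J = -28 (J = 9*1 - 37 = 9 - 37 = -28)
Y(H, 96 - 1*16) + J = 0 - 28 = -28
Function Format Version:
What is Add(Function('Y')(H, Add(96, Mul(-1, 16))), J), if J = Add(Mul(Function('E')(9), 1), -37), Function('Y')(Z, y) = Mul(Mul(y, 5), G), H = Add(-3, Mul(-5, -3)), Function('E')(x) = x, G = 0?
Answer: -28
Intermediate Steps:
H = 12 (H = Add(-3, 15) = 12)
Function('Y')(Z, y) = 0 (Function('Y')(Z, y) = Mul(Mul(y, 5), 0) = Mul(Mul(5, y), 0) = 0)
J = -28 (J = Add(Mul(9, 1), -37) = Add(9, -37) = -28)
Add(Function('Y')(H, Add(96, Mul(-1, 16))), J) = Add(0, -28) = -28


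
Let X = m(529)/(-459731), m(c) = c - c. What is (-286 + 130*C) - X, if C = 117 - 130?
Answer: -1976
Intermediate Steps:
m(c) = 0
C = -13
X = 0 (X = 0/(-459731) = 0*(-1/459731) = 0)
(-286 + 130*C) - X = (-286 + 130*(-13)) - 1*0 = (-286 - 1690) + 0 = -1976 + 0 = -1976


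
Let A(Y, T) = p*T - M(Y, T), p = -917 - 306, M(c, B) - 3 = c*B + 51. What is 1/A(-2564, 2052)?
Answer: 1/2751678 ≈ 3.6341e-7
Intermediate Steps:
M(c, B) = 54 + B*c (M(c, B) = 3 + (c*B + 51) = 3 + (B*c + 51) = 3 + (51 + B*c) = 54 + B*c)
p = -1223
A(Y, T) = -54 - 1223*T - T*Y (A(Y, T) = -1223*T - (54 + T*Y) = -1223*T + (-54 - T*Y) = -54 - 1223*T - T*Y)
1/A(-2564, 2052) = 1/(-54 - 1223*2052 - 1*2052*(-2564)) = 1/(-54 - 2509596 + 5261328) = 1/2751678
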